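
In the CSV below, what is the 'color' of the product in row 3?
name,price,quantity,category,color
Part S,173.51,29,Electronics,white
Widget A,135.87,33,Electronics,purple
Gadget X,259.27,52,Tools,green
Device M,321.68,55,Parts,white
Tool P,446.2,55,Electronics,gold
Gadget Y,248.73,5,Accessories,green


Query: Row 3 ('Gadget X'), column 'color'
Value: green

green


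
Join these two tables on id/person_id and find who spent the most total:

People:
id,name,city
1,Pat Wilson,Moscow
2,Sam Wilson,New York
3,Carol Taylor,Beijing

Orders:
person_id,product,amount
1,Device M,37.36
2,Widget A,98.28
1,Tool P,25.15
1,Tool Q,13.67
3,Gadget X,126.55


Join on: people.id = orders.person_id

Joined rows:
  Pat Wilson (Moscow) bought Device M for $37.36
  Sam Wilson (New York) bought Widget A for $98.28
  Pat Wilson (Moscow) bought Tool P for $25.15
  Pat Wilson (Moscow) bought Tool Q for $13.67
  Carol Taylor (Beijing) bought Gadget X for $126.55

Total per person:
  Carol Taylor: $126.55
  Sam Wilson: $98.28
  Pat Wilson: $76.18

Top spender: Carol Taylor ($126.55)

Carol Taylor ($126.55)


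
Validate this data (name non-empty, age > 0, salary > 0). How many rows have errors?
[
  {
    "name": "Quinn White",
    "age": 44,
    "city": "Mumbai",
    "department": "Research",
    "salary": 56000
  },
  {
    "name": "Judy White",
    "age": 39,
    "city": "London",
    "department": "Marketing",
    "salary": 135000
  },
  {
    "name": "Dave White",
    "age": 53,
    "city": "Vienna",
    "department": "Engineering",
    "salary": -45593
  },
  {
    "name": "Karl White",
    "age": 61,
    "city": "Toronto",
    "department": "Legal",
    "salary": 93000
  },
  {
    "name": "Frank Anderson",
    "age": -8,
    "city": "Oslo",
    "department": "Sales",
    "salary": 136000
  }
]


Validating 5 records:
Rules: name non-empty, age > 0, salary > 0

  Row 1 (Quinn White): OK
  Row 2 (Judy White): OK
  Row 3 (Dave White): negative salary: -45593
  Row 4 (Karl White): OK
  Row 5 (Frank Anderson): negative age: -8

Total errors: 2

2 errors


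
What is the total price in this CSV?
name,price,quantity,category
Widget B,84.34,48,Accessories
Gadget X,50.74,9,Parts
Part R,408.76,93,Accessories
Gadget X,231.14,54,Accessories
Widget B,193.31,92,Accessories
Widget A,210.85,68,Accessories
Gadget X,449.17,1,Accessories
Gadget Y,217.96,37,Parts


Computing total price:
Values: [84.34, 50.74, 408.76, 231.14, 193.31, 210.85, 449.17, 217.96]
Sum = 1846.27

1846.27


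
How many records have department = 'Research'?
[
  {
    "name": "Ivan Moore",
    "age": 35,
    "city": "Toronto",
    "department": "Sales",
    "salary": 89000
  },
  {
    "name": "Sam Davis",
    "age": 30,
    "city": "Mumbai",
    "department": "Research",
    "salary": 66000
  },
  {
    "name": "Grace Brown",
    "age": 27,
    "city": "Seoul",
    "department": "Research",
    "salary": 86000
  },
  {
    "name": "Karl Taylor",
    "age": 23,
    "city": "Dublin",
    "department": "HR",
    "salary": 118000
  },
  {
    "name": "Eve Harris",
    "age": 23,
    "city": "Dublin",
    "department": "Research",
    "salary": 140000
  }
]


Data: 5 records
Condition: department = 'Research'

Checking each record:
  Ivan Moore: Sales
  Sam Davis: Research MATCH
  Grace Brown: Research MATCH
  Karl Taylor: HR
  Eve Harris: Research MATCH

Count: 3

3


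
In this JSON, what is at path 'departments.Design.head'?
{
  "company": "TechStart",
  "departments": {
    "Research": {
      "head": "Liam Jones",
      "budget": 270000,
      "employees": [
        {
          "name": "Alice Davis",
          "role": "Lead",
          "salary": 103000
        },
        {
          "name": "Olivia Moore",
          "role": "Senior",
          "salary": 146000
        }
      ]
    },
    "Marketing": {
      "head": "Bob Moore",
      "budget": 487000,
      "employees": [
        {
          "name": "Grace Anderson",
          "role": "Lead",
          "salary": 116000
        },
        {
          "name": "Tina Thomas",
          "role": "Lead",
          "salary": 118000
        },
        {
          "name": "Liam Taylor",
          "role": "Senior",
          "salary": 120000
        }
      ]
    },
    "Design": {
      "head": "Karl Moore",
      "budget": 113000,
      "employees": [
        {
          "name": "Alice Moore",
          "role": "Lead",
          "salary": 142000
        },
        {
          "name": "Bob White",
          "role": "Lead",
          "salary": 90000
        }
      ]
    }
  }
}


Path: departments.Design.head

Navigate:
  -> departments
  -> Design
  -> head = 'Karl Moore'

Karl Moore


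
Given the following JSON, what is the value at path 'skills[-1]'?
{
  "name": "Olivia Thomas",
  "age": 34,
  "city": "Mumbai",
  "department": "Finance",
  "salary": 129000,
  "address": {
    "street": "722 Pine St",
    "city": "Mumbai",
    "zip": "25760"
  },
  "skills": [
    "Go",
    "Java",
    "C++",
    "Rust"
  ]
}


Query: skills[-1]
Path: skills -> last element
Value: Rust

Rust


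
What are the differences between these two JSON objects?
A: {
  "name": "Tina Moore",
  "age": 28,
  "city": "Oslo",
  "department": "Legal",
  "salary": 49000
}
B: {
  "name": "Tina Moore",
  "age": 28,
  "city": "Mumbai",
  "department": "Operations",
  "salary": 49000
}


Comparing each field (in key order):
  name: same
  age: same
  city: DIFFERENT
  department: DIFFERENT
  salary: same
Differences:
  city: Oslo -> Mumbai
  department: Legal -> Operations

2 field(s) changed

2 changes: city, department


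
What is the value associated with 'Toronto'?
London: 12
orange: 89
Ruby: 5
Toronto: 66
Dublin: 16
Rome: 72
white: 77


Looking up key 'Toronto'
Value: 66

66


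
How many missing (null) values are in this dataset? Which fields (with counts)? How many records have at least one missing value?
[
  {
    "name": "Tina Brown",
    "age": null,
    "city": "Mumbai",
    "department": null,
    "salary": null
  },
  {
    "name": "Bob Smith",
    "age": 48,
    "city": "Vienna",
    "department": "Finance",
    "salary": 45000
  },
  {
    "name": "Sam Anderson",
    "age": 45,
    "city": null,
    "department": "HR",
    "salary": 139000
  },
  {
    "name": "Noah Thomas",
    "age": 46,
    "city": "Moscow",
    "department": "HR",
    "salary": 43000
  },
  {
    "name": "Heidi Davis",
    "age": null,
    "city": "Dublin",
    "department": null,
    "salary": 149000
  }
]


Checking for missing (null) values in 5 records:

  Tina Brown: age, department, salary
  Bob Smith: complete
  Sam Anderson: city
  Noah Thomas: complete
  Heidi Davis: age, department

Per field:
  name: 0 missing
  age: 2 missing
  city: 1 missing
  department: 2 missing
  salary: 1 missing

Total missing values: 6
Records with any missing: 3

6 missing values (age: 2, city: 1, department: 2, salary: 1); 3 incomplete records


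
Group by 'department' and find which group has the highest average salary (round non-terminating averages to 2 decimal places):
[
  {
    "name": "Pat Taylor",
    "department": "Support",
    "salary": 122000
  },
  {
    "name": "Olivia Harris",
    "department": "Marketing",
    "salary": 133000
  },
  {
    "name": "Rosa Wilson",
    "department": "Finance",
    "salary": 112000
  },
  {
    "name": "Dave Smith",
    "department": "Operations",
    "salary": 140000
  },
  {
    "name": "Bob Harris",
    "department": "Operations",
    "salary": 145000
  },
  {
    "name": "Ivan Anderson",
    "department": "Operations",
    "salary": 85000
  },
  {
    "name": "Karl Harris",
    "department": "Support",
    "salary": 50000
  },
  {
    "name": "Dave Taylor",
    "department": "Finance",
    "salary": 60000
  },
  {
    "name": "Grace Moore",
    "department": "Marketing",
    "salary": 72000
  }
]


Group by: department

Groups:
  Finance: 2 people, avg salary = 172000/2 = $86000
  Marketing: 2 people, avg salary = 205000/2 = $102500
  Operations: 3 people, avg salary = 370000/3 ≈ $123333.33
  Support: 2 people, avg salary = 172000/2 = $86000

Highest average salary: Operations (≈$123333.33)

Operations (≈$123333.33)


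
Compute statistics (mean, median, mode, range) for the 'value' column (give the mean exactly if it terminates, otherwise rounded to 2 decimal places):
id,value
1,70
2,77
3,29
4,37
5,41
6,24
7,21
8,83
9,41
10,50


Data: [70, 77, 29, 37, 41, 24, 21, 83, 41, 50]
Count: 10
Sum: 473
Mean: 473/10 = 47.3
Sorted: [21, 24, 29, 37, 41, 41, 50, 70, 77, 83]
Median: 41.0
Mode: 41 (2 times)
Range: 83 - 21 = 62
Min: 21, Max: 83

mean=47.3, median=41.0, mode=41, range=62


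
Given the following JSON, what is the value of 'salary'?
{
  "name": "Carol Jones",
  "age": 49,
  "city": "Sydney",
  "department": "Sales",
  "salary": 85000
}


Looking up field 'salary'
Value: 85000

85000


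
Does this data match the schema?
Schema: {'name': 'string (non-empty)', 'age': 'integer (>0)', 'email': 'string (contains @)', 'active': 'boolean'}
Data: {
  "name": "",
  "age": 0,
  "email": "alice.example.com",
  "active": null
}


Validating each field against schema:
  name: FAIL ("" is an empty string)
  age: FAIL (0 is not > 0)
  email: FAIL ("alice.example.com" does not contain @)
  active: FAIL (null is not a boolean)

Result: INVALID (4 errors: name, age, email, active)

INVALID (4 errors: name, age, email, active)


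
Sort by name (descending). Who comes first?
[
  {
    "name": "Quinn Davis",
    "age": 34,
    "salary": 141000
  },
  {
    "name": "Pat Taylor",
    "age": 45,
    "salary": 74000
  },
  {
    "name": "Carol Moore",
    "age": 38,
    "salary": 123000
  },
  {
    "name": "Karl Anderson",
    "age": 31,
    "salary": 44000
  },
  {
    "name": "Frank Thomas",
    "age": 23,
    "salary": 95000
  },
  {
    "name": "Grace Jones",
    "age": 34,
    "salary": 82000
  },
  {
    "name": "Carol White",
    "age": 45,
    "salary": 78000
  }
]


Sort by: name (descending)

Sorted order:
  1. Quinn Davis (name = Quinn Davis)
  2. Pat Taylor (name = Pat Taylor)
  3. Karl Anderson (name = Karl Anderson)
  4. Grace Jones (name = Grace Jones)
  5. Frank Thomas (name = Frank Thomas)
  6. Carol White (name = Carol White)
  7. Carol Moore (name = Carol Moore)

First: Quinn Davis

Quinn Davis


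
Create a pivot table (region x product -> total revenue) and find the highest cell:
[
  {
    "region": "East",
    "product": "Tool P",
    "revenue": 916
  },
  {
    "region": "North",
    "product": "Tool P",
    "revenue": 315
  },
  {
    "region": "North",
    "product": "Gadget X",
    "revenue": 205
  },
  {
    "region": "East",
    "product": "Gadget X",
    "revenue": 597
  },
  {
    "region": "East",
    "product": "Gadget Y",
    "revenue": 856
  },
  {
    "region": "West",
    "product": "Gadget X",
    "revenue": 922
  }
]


Pivot: region (rows) x product (columns) -> total revenue

     Gadget X      Gadget Y      Tool P      
East           597           856           916  
North          205             0           315  
West           922             0             0  

Highest: West / Gadget X = $922

West / Gadget X = $922


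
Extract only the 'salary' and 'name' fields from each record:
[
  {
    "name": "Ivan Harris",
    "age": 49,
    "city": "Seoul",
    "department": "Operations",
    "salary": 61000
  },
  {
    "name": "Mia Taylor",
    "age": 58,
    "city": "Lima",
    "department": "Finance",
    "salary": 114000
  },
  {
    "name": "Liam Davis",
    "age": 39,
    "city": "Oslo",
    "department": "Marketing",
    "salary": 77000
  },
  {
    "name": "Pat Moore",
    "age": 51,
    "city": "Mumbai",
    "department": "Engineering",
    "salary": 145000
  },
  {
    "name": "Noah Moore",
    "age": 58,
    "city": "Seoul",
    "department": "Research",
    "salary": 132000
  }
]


Original: 5 records with fields: name, age, city, department, salary
Keep: ['salary', 'name']
Drop: ['age', 'city', 'department']
Result: 5 records, 2 fields each

[
  {
    "salary": 61000,
    "name": "Ivan Harris"
  },
  {
    "salary": 114000,
    "name": "Mia Taylor"
  },
  {
    "salary": 77000,
    "name": "Liam Davis"
  },
  {
    "salary": 145000,
    "name": "Pat Moore"
  },
  {
    "salary": 132000,
    "name": "Noah Moore"
  }
]


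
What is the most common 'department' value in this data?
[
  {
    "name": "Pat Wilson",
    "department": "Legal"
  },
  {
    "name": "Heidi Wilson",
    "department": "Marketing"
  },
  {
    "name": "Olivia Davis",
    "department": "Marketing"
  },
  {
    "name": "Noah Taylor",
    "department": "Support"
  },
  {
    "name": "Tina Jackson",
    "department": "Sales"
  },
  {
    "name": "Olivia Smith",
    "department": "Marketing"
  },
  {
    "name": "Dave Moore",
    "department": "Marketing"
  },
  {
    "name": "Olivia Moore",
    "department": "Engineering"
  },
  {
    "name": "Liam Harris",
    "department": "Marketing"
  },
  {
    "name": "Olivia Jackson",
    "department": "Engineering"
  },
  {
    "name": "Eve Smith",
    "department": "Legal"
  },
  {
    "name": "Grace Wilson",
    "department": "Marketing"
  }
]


Counting 'department' values across 12 records:

  Marketing: 6 ######
  Legal: 2 ##
  Engineering: 2 ##
  Support: 1 #
  Sales: 1 #

Most common: Marketing (6 times)

Marketing (6 times)


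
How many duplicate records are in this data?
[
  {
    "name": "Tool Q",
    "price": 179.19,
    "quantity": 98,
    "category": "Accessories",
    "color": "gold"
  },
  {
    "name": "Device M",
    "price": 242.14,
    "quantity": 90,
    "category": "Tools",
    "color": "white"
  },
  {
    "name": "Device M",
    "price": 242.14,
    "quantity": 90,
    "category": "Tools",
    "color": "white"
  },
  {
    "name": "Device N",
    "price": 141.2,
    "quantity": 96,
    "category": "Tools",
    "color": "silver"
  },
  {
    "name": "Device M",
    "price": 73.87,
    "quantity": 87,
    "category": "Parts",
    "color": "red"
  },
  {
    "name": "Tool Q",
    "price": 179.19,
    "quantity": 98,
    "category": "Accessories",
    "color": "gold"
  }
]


Checking 6 records for duplicates:

  Row 1: Tool Q ($179.19, qty 98)
  Row 2: Device M ($242.14, qty 90)
  Row 3: Device M ($242.14, qty 90) <-- DUPLICATE
  Row 4: Device N ($141.2, qty 96)
  Row 5: Device M ($73.87, qty 87)
  Row 6: Tool Q ($179.19, qty 98) <-- DUPLICATE

Duplicates found: 2
Unique records: 4

2 duplicates, 4 unique


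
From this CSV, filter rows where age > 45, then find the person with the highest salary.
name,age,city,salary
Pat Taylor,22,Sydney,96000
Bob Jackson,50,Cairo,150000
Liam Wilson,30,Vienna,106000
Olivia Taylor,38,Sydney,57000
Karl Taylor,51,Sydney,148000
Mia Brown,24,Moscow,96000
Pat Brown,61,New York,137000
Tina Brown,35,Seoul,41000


Filter: age > 45
Sort by: salary (descending)

Filtered records (3):
  Bob Jackson, age 50, salary $150000
  Karl Taylor, age 51, salary $148000
  Pat Brown, age 61, salary $137000

Highest salary: Bob Jackson ($150000)

Bob Jackson


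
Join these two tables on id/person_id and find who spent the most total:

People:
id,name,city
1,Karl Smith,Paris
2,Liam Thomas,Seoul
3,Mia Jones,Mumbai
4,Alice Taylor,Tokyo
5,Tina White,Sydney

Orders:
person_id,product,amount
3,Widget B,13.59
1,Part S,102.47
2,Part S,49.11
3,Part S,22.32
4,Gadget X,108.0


Join on: people.id = orders.person_id

Joined rows:
  Mia Jones (Mumbai) bought Widget B for $13.59
  Karl Smith (Paris) bought Part S for $102.47
  Liam Thomas (Seoul) bought Part S for $49.11
  Mia Jones (Mumbai) bought Part S for $22.32
  Alice Taylor (Tokyo) bought Gadget X for $108.0

Total per person:
  Alice Taylor: $108.00
  Karl Smith: $102.47
  Liam Thomas: $49.11
  Mia Jones: $35.91

Top spender: Alice Taylor ($108.00)

Alice Taylor ($108.00)


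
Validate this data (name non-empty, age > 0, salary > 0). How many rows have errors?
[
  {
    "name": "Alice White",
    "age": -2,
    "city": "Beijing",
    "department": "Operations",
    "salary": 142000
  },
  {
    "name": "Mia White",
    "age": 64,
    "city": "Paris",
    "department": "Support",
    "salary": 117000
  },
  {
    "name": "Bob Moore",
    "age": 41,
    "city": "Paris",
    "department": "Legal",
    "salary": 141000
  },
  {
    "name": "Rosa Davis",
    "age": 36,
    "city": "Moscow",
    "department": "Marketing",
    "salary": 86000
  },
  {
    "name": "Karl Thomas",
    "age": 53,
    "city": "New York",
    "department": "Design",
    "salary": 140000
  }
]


Validating 5 records:
Rules: name non-empty, age > 0, salary > 0

  Row 1 (Alice White): negative age: -2
  Row 2 (Mia White): OK
  Row 3 (Bob Moore): OK
  Row 4 (Rosa Davis): OK
  Row 5 (Karl Thomas): OK

Total errors: 1

1 errors


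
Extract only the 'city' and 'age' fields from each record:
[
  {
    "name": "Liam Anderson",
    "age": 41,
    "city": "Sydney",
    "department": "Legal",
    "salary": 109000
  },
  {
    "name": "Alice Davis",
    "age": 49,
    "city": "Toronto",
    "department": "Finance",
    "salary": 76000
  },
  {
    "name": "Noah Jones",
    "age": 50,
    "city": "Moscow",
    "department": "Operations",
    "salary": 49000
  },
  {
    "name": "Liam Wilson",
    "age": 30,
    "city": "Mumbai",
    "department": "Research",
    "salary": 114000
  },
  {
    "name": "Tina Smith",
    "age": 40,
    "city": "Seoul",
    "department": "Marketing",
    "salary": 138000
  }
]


Original: 5 records with fields: name, age, city, department, salary
Keep: ['city', 'age']
Drop: ['name', 'department', 'salary']
Result: 5 records, 2 fields each

[
  {
    "city": "Sydney",
    "age": 41
  },
  {
    "city": "Toronto",
    "age": 49
  },
  {
    "city": "Moscow",
    "age": 50
  },
  {
    "city": "Mumbai",
    "age": 30
  },
  {
    "city": "Seoul",
    "age": 40
  }
]


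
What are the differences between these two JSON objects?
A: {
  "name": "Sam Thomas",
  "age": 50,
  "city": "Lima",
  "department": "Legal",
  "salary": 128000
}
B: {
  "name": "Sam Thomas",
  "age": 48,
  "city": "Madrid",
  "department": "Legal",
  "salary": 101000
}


Comparing each field (in key order):
  name: same
  age: DIFFERENT
  city: DIFFERENT
  department: same
  salary: DIFFERENT
Differences:
  age: 50 -> 48
  city: Lima -> Madrid
  salary: 128000 -> 101000

3 field(s) changed

3 changes: age, city, salary


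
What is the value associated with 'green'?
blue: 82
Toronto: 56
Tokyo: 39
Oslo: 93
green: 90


Looking up key 'green'
Value: 90

90


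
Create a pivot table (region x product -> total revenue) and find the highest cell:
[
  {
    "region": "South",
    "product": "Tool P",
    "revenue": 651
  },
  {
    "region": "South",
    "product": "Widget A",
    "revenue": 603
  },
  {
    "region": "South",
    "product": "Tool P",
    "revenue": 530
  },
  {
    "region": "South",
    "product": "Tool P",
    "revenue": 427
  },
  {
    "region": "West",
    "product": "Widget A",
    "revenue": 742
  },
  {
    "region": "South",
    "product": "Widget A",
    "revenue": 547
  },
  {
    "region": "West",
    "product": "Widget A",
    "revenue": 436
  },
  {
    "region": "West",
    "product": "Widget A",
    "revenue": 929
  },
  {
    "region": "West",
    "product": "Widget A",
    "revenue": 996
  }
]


Pivot: region (rows) x product (columns) -> total revenue

     Tool P        Widget A    
South         1608          1150  
West             0          3103  

Highest: West / Widget A = $3103

West / Widget A = $3103


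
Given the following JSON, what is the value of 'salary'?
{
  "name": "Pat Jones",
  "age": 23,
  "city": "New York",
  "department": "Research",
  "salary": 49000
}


Looking up field 'salary'
Value: 49000

49000


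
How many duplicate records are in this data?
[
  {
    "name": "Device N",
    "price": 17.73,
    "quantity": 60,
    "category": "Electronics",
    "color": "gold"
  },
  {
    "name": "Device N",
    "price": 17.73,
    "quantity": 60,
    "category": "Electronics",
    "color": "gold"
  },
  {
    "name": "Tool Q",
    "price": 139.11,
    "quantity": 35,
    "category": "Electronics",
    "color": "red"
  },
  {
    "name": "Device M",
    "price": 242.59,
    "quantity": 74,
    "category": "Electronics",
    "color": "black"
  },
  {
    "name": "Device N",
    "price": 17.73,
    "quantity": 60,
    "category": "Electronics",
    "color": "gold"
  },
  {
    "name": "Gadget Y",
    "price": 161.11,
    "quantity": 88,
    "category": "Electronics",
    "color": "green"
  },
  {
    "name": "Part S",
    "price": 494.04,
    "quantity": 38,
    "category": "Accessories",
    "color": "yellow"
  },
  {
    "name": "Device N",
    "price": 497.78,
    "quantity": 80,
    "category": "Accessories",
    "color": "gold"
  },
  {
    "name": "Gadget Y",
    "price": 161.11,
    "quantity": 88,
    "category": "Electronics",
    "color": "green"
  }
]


Checking 9 records for duplicates:

  Row 1: Device N ($17.73, qty 60)
  Row 2: Device N ($17.73, qty 60) <-- DUPLICATE
  Row 3: Tool Q ($139.11, qty 35)
  Row 4: Device M ($242.59, qty 74)
  Row 5: Device N ($17.73, qty 60) <-- DUPLICATE
  Row 6: Gadget Y ($161.11, qty 88)
  Row 7: Part S ($494.04, qty 38)
  Row 8: Device N ($497.78, qty 80)
  Row 9: Gadget Y ($161.11, qty 88) <-- DUPLICATE

Duplicates found: 3
Unique records: 6

3 duplicates, 6 unique


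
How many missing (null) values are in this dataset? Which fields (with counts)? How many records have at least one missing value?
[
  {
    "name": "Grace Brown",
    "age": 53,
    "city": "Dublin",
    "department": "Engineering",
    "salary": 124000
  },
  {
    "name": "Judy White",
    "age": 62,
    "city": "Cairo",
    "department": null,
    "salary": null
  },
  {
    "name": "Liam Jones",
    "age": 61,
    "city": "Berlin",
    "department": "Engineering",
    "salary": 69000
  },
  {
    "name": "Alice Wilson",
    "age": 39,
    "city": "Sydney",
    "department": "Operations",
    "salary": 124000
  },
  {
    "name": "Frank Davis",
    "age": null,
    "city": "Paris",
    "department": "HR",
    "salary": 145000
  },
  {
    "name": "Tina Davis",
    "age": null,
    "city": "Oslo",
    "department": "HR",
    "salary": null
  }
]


Checking for missing (null) values in 6 records:

  Grace Brown: complete
  Judy White: department, salary
  Liam Jones: complete
  Alice Wilson: complete
  Frank Davis: age
  Tina Davis: age, salary

Per field:
  name: 0 missing
  age: 2 missing
  city: 0 missing
  department: 1 missing
  salary: 2 missing

Total missing values: 5
Records with any missing: 3

5 missing values (age: 2, department: 1, salary: 2); 3 incomplete records


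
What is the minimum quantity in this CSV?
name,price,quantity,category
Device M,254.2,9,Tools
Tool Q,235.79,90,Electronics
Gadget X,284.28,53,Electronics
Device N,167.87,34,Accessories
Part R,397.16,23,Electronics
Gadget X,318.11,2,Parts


Computing minimum quantity:
Values: [9, 90, 53, 34, 23, 2]
Min = 2

2


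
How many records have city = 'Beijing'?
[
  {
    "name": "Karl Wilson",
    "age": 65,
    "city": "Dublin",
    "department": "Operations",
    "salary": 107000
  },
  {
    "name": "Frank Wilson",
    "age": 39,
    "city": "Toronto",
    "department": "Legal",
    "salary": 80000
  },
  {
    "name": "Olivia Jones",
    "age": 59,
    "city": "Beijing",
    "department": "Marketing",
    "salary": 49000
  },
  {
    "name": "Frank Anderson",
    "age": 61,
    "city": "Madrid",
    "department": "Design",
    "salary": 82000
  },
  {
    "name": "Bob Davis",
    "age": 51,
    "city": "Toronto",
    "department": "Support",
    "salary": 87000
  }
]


Data: 5 records
Condition: city = 'Beijing'

Checking each record:
  Karl Wilson: Dublin
  Frank Wilson: Toronto
  Olivia Jones: Beijing MATCH
  Frank Anderson: Madrid
  Bob Davis: Toronto

Count: 1

1


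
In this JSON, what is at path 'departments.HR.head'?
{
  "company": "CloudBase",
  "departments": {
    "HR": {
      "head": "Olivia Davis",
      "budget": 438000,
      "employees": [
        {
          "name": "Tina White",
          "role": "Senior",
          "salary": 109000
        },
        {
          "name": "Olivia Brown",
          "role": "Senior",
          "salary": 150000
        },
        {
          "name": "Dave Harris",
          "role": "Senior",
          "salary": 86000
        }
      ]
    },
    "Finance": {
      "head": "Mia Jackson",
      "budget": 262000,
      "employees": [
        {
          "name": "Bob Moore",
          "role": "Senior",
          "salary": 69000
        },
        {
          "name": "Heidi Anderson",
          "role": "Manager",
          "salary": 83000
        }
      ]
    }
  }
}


Path: departments.HR.head

Navigate:
  -> departments
  -> HR
  -> head = 'Olivia Davis'

Olivia Davis


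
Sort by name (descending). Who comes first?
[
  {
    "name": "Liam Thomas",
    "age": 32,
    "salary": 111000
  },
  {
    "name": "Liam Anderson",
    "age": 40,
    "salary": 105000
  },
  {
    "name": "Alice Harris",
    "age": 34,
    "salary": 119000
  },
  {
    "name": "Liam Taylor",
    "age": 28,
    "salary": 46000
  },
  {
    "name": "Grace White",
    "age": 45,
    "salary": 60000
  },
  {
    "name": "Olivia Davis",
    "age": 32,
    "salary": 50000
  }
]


Sort by: name (descending)

Sorted order:
  1. Olivia Davis (name = Olivia Davis)
  2. Liam Thomas (name = Liam Thomas)
  3. Liam Taylor (name = Liam Taylor)
  4. Liam Anderson (name = Liam Anderson)
  5. Grace White (name = Grace White)
  6. Alice Harris (name = Alice Harris)

First: Olivia Davis

Olivia Davis


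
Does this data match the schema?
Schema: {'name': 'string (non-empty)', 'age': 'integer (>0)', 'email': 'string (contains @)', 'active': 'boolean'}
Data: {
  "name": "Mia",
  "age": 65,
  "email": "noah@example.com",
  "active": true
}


Validating each field against schema:
  name: OK (non-empty string)
  age: OK (positive integer)
  email: OK (string with @)
  active: OK (boolean)

Result: VALID

VALID


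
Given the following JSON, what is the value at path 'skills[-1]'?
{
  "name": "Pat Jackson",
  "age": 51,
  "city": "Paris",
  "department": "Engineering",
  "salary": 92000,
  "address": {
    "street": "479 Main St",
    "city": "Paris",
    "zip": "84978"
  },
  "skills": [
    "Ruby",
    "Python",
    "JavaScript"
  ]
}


Query: skills[-1]
Path: skills -> last element
Value: JavaScript

JavaScript


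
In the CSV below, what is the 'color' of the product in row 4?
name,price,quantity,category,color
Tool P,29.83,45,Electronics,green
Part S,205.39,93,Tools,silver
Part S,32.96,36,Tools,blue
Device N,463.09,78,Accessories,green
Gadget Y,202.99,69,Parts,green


Query: Row 4 ('Device N'), column 'color'
Value: green

green


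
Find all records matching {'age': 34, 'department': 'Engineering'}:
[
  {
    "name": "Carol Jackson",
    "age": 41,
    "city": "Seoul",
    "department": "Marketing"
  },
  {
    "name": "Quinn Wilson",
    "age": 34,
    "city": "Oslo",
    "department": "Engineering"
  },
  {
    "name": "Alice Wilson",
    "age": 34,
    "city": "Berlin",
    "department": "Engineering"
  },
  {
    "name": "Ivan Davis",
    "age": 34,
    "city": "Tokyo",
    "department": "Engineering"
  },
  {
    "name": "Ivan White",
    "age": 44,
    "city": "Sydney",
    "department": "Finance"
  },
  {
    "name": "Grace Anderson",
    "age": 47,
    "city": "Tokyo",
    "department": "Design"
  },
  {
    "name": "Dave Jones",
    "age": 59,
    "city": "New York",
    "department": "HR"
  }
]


Search criteria: {'age': 34, 'department': 'Engineering'}

Checking 7 records:
  Carol Jackson: {age: 41, department: Marketing}
  Quinn Wilson: {age: 34, department: Engineering} <-- MATCH
  Alice Wilson: {age: 34, department: Engineering} <-- MATCH
  Ivan Davis: {age: 34, department: Engineering} <-- MATCH
  Ivan White: {age: 44, department: Finance}
  Grace Anderson: {age: 47, department: Design}
  Dave Jones: {age: 59, department: HR}

Matches: ["Quinn Wilson", "Alice Wilson", "Ivan Davis"]

["Quinn Wilson", "Alice Wilson", "Ivan Davis"]


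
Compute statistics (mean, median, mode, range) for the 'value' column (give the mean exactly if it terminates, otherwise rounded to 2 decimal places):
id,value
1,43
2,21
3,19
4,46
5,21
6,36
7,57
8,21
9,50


Data: [43, 21, 19, 46, 21, 36, 57, 21, 50]
Count: 9
Sum: 314
Mean: 314/9 ≈ 34.89 (rounded to 2 decimal places)
Sorted: [19, 21, 21, 21, 36, 43, 46, 50, 57]
Median: 36.0
Mode: 21 (3 times)
Range: 57 - 19 = 38
Min: 19, Max: 57

mean≈34.89, median=36.0, mode=21, range=38


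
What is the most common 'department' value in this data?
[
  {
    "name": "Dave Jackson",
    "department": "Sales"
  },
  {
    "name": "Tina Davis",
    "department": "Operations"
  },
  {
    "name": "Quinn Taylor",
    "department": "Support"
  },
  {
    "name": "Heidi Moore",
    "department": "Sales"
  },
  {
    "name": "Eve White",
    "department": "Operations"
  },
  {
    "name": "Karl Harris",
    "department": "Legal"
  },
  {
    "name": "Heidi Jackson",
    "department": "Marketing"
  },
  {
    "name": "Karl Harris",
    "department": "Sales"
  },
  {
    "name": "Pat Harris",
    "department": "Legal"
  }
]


Counting 'department' values across 9 records:

  Sales: 3 ###
  Operations: 2 ##
  Legal: 2 ##
  Support: 1 #
  Marketing: 1 #

Most common: Sales (3 times)

Sales (3 times)


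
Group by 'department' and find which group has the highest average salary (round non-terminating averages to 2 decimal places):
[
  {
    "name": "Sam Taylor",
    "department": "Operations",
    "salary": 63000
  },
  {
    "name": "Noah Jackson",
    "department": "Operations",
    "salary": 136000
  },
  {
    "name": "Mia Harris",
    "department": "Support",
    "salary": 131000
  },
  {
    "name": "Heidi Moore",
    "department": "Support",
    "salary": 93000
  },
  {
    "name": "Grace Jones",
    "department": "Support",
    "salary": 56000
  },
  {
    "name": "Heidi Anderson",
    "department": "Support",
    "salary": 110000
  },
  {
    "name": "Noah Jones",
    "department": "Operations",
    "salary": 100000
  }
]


Group by: department

Groups:
  Operations: 3 people, avg salary = 299000/3 ≈ $99666.67
  Support: 4 people, avg salary = 390000/4 = $97500

Highest average salary: Operations (≈$99666.67)

Operations (≈$99666.67)


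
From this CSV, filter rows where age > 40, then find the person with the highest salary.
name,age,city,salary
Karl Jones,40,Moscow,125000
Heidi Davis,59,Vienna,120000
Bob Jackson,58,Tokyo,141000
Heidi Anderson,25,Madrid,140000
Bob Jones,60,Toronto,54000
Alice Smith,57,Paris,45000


Filter: age > 40
Sort by: salary (descending)

Filtered records (4):
  Bob Jackson, age 58, salary $141000
  Heidi Davis, age 59, salary $120000
  Bob Jones, age 60, salary $54000
  Alice Smith, age 57, salary $45000

Highest salary: Bob Jackson ($141000)

Bob Jackson


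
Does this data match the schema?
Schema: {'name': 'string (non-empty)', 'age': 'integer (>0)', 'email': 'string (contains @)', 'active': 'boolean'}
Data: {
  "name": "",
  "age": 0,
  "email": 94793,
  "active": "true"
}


Validating each field against schema:
  name: FAIL ("" is an empty string)
  age: FAIL (0 is not > 0)
  email: FAIL (94793 is not a string)
  active: FAIL ("true" is not a boolean)

Result: INVALID (4 errors: name, age, email, active)

INVALID (4 errors: name, age, email, active)


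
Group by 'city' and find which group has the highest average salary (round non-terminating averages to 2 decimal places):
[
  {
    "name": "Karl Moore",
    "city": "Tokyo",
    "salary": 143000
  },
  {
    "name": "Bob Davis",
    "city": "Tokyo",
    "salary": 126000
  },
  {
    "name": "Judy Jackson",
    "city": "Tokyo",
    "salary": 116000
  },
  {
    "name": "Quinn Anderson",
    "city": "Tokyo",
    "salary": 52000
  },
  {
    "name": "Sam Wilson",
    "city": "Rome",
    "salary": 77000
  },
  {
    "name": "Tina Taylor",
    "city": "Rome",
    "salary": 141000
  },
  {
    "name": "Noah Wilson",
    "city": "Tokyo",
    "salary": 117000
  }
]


Group by: city

Groups:
  Rome: 2 people, avg salary = 218000/2 = $109000
  Tokyo: 5 people, avg salary = 554000/5 = $110800

Highest average salary: Tokyo ($110800)

Tokyo ($110800)


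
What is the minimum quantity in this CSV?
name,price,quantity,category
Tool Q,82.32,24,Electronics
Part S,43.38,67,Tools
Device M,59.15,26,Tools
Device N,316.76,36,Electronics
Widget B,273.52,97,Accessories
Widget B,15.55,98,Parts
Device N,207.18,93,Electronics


Computing minimum quantity:
Values: [24, 67, 26, 36, 97, 98, 93]
Min = 24

24


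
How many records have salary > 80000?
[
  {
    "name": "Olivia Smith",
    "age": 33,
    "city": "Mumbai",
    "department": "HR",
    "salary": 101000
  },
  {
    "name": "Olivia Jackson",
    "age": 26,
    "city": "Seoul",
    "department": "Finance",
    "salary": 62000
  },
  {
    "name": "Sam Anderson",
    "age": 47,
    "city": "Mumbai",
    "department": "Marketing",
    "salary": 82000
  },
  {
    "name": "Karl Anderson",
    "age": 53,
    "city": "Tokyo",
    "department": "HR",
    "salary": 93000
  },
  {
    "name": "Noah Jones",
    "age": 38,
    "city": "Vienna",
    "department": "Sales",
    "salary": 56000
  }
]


Data: 5 records
Condition: salary > 80000

Checking each record:
  Olivia Smith: 101000 MATCH
  Olivia Jackson: 62000
  Sam Anderson: 82000 MATCH
  Karl Anderson: 93000 MATCH
  Noah Jones: 56000

Count: 3

3


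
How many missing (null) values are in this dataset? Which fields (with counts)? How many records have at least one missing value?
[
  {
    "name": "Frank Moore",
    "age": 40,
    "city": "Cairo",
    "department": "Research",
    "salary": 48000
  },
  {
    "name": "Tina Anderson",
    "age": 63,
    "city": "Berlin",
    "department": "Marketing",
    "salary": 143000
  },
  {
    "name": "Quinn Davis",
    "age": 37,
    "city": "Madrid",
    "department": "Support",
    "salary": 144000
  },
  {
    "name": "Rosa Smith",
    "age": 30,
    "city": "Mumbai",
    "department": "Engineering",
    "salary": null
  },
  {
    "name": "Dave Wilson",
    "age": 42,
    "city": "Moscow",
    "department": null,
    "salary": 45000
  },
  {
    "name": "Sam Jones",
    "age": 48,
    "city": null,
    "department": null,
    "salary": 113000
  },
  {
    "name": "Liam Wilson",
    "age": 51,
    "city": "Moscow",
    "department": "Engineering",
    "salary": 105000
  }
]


Checking for missing (null) values in 7 records:

  Frank Moore: complete
  Tina Anderson: complete
  Quinn Davis: complete
  Rosa Smith: salary
  Dave Wilson: department
  Sam Jones: city, department
  Liam Wilson: complete

Per field:
  name: 0 missing
  age: 0 missing
  city: 1 missing
  department: 2 missing
  salary: 1 missing

Total missing values: 4
Records with any missing: 3

4 missing values (city: 1, department: 2, salary: 1); 3 incomplete records


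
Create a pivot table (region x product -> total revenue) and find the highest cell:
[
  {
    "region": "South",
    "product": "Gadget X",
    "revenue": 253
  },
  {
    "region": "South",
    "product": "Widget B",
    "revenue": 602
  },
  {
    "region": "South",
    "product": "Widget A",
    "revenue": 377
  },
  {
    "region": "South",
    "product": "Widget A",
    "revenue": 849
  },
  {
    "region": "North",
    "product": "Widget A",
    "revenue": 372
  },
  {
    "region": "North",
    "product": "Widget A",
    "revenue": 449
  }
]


Pivot: region (rows) x product (columns) -> total revenue

     Gadget X      Widget A      Widget B    
North            0           821             0  
South          253          1226           602  

Highest: South / Widget A = $1226

South / Widget A = $1226


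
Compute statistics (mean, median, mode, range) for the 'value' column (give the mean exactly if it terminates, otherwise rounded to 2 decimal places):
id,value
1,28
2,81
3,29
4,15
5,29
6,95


Data: [28, 81, 29, 15, 29, 95]
Count: 6
Sum: 277
Mean: 277/6 ≈ 46.17 (rounded to 2 decimal places)
Sorted: [15, 28, 29, 29, 81, 95]
Median: 29.0
Mode: 29 (2 times)
Range: 95 - 15 = 80
Min: 15, Max: 95

mean≈46.17, median=29.0, mode=29, range=80


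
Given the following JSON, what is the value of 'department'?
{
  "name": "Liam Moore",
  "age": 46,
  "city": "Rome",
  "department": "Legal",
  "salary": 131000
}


Looking up field 'department'
Value: Legal

Legal


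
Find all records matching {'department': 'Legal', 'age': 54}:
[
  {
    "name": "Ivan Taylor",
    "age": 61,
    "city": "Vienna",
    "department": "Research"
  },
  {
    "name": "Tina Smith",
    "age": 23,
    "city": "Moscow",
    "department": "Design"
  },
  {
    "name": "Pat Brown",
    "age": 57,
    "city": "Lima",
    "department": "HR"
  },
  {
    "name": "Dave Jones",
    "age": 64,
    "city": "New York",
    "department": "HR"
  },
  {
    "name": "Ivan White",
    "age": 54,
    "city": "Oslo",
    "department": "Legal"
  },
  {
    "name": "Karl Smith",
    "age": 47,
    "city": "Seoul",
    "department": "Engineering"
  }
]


Search criteria: {'department': 'Legal', 'age': 54}

Checking 6 records:
  Ivan Taylor: {department: Research, age: 61}
  Tina Smith: {department: Design, age: 23}
  Pat Brown: {department: HR, age: 57}
  Dave Jones: {department: HR, age: 64}
  Ivan White: {department: Legal, age: 54} <-- MATCH
  Karl Smith: {department: Engineering, age: 47}

Matches: ["Ivan White"]

["Ivan White"]


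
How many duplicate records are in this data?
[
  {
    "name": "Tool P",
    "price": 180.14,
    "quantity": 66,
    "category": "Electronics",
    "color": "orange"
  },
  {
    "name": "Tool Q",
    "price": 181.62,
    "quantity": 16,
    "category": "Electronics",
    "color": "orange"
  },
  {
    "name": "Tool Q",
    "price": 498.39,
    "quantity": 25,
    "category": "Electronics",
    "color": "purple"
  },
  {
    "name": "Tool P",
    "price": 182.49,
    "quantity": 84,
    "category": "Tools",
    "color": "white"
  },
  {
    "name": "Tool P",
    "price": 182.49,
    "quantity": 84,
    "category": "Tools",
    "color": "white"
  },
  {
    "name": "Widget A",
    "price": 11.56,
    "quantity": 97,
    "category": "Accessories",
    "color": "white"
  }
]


Checking 6 records for duplicates:

  Row 1: Tool P ($180.14, qty 66)
  Row 2: Tool Q ($181.62, qty 16)
  Row 3: Tool Q ($498.39, qty 25)
  Row 4: Tool P ($182.49, qty 84)
  Row 5: Tool P ($182.49, qty 84) <-- DUPLICATE
  Row 6: Widget A ($11.56, qty 97)

Duplicates found: 1
Unique records: 5

1 duplicates, 5 unique


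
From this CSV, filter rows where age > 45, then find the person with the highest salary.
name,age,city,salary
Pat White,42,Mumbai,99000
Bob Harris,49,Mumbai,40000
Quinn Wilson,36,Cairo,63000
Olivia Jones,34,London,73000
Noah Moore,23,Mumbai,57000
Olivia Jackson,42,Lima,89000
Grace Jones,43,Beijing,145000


Filter: age > 45
Sort by: salary (descending)

Filtered records (1):
  Bob Harris, age 49, salary $40000

Highest salary: Bob Harris ($40000)

Bob Harris


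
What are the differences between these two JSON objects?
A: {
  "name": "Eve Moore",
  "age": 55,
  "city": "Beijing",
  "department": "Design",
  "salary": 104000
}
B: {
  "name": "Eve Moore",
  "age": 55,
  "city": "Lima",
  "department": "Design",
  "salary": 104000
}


Comparing each field (in key order):
  name: same
  age: same
  city: DIFFERENT
  department: same
  salary: same
Differences:
  city: Beijing -> Lima

1 field(s) changed

1 change: city


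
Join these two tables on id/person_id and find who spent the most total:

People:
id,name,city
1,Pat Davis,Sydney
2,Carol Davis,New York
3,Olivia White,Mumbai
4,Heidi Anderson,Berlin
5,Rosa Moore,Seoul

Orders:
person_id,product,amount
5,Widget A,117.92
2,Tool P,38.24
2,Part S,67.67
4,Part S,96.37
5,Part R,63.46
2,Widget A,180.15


Join on: people.id = orders.person_id

Joined rows:
  Rosa Moore (Seoul) bought Widget A for $117.92
  Carol Davis (New York) bought Tool P for $38.24
  Carol Davis (New York) bought Part S for $67.67
  Heidi Anderson (Berlin) bought Part S for $96.37
  Rosa Moore (Seoul) bought Part R for $63.46
  Carol Davis (New York) bought Widget A for $180.15

Total per person:
  Carol Davis: $286.06
  Rosa Moore: $181.38
  Heidi Anderson: $96.37

Top spender: Carol Davis ($286.06)

Carol Davis ($286.06)
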